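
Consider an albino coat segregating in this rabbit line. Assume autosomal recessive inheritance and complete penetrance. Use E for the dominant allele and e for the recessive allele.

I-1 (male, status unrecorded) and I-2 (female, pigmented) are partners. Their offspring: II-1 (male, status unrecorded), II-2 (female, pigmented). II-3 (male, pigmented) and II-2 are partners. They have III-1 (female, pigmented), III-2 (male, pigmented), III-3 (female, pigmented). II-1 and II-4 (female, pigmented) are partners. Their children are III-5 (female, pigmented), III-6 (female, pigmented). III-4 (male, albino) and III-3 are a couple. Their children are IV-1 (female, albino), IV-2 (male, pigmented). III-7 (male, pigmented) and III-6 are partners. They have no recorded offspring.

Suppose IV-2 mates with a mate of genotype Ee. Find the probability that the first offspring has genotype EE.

1/4

IV-2 is pigmented so carries E and received e from III-4 (ee), so IV-2 is Ee.
The cross gives 1/4 EE : 1/2 Ee : 1/4 ee, so P(offspring has genotype EE) = 1/4.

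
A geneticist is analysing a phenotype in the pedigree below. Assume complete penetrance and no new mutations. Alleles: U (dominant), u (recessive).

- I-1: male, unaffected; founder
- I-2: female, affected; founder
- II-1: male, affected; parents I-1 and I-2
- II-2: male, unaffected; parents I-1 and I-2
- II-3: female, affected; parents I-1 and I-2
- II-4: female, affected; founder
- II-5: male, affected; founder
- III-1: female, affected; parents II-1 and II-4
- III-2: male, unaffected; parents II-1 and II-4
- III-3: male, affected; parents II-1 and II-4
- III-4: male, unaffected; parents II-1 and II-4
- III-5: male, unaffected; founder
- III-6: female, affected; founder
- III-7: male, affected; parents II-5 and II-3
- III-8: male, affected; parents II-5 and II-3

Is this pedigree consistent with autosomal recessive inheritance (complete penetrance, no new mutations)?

Under autosomal recessive, III-2 (unaffected, male) cannot arise from II-1 (affected) × II-4 (affected).

No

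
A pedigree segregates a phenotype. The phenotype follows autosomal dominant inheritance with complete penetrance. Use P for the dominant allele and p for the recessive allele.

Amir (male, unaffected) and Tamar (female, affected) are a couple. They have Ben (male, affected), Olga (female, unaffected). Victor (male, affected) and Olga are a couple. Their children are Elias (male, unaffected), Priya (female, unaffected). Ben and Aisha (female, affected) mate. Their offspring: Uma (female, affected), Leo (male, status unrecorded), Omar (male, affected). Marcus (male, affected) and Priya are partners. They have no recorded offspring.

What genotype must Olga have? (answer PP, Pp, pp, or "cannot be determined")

Olga is unaffected, so Olga is pp.

pp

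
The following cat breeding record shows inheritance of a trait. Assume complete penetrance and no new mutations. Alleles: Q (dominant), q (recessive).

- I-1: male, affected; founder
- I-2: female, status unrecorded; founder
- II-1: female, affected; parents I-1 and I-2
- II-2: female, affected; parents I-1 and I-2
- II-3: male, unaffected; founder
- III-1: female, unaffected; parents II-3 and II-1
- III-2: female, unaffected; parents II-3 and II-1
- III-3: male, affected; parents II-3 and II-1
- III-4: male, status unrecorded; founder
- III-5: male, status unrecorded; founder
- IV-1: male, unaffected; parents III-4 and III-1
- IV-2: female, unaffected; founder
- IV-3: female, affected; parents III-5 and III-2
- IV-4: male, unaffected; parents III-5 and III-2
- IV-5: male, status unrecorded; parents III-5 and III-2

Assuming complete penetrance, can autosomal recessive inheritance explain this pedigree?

Yes

A consistent assignment under autosomal recessive exists: I-1 qq, I-2 Qq, II-1 qq, II-2 qq, II-3 Qq, III-1 Qq, III-2 Qq, III-3 qq, III-4 QQ, III-5 Qq, IV-1 QQ, IV-2 QQ, IV-3 qq, IV-4 QQ, IV-5 QQ.
In this assignment every recorded phenotype matches its genotype and every non-founder's genotype is obtainable from its parents' genotypes, so the pedigree is consistent.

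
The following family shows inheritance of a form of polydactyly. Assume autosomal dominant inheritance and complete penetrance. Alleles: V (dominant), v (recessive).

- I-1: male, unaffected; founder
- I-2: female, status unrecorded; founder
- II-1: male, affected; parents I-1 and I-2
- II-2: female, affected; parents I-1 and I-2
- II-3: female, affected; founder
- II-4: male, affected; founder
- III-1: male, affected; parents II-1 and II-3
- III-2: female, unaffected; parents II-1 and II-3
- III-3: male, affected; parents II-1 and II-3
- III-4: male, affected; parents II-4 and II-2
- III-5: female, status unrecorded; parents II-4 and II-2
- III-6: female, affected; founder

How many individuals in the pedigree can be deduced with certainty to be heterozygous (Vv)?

3

Obligate heterozygotes: II-1 is affected so carries V and received v from I-1 (vv), so II-1 is Vv; II-2 is affected so carries V and received v from I-1 (vv), so II-2 is Vv; II-3 is affected so carries V and passed v to III-2 (vv), so II-3 is Vv.
Every other individual is either homozygous by phenotype or has at least one consistent homozygous assignment, so the count is 3.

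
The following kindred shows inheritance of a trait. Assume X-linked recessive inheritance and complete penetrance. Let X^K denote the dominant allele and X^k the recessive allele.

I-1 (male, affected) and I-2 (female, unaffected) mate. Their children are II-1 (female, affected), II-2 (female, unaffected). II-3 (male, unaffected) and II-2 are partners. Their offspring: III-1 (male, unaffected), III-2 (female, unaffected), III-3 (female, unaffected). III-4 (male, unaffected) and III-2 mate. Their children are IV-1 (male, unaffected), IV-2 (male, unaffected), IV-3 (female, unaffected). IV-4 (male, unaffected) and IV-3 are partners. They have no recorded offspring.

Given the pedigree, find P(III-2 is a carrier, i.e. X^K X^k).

II-3 is unaffected, so II-3 is X^K Y.
II-2 is unaffected so carries K and received k from I-1 (X^k Y), so II-2 is X^K X^k.
Their cross gives offspring ratios 1/2 X^K X^K : 1/2 X^K X^k. Conditioning on III-2 being unaffected, P(X^K X^k) = 1/2 / 1 = 1/2 before taking III-2's own offspring into account.
III-4 is unaffected, so III-4 is X^K Y.
Now use III-2's offspring. Probability of each recorded status — unaffected son IV-1: 1/2 if III-2 is X^K X^k, 1 if X^K X^K; unaffected son IV-2: 1/2 if III-2 is X^K X^k, 1 if X^K X^K. (IV-3: equally likely either way, so uninformative.)
Bayes: P(X^K X^k) = 1/2·1/4 / (1/2·1/4 + 1/2·1) = 1/5.

1/5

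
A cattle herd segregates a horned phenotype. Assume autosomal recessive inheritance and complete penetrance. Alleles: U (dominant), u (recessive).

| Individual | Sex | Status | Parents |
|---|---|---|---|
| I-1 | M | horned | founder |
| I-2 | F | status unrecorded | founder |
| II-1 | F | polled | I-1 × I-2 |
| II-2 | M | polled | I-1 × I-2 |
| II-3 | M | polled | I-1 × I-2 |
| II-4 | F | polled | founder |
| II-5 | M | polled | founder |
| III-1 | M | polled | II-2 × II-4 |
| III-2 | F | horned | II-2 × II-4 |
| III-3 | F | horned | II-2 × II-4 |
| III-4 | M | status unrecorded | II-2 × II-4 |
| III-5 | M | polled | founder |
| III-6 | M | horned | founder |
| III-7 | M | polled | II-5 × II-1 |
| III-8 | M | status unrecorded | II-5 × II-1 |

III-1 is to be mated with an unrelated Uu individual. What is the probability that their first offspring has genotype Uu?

1/2

II-2 is polled so carries U and received u from I-1 (uu), so II-2 is Uu.
II-4 is polled so carries U and passed u to III-2 (uu), so II-4 is Uu.
III-1 is a polled offspring of II-2 (Uu) × II-4 (Uu), whose cross gives 1/4 UU : 1/2 Uu : 1/4 uu; conditioning on being polled, III-1 is UU with probability 1/3, Uu with probability 2/3.
Summing over parental genotype combinations, P(offspring has genotype Uu) = 1/3·1/2 + 2/3·1/2 = 1/2.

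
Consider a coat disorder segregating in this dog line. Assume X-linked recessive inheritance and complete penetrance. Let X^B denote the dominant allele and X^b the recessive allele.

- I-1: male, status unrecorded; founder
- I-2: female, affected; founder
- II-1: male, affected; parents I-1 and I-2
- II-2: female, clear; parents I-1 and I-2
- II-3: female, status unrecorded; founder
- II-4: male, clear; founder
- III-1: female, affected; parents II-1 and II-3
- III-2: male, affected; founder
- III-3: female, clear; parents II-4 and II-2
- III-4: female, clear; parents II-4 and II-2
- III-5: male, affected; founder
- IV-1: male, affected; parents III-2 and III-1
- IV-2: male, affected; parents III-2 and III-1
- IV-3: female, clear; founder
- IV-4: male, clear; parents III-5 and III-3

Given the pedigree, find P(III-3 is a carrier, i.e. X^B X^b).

1/3

II-4 is clear, so II-4 is X^B Y.
II-2 is clear so carries B and received b from I-2 (X^b X^b), so II-2 is X^B X^b.
Their cross gives offspring ratios 1/2 X^B X^B : 1/2 X^B X^b. Conditioning on III-3 being clear, P(X^B X^b) = 1/2 / 1 = 1/2 before taking III-3's own offspring into account.
III-5 is affected, so III-5 is X^b Y.
Now use III-3's offspring. Probability of each recorded status — clear son IV-4: 1/2 if III-3 is X^B X^b, 1 if X^B X^B.
Bayes: P(X^B X^b) = 1/2·1/2 / (1/2·1/2 + 1/2·1) = 1/3.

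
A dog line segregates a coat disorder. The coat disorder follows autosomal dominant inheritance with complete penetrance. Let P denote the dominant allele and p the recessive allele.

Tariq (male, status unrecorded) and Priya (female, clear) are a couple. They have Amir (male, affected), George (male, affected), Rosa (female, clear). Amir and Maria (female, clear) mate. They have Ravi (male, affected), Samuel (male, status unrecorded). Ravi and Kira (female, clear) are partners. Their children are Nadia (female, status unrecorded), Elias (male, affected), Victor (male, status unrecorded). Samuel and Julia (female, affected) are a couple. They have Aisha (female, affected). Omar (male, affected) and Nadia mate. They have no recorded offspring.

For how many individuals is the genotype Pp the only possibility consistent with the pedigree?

Obligate heterozygotes: Tariq passed P to Amir (Pp, whose p came from Priya) and passed p to Rosa (pp), so Tariq is Pp; Amir is affected so carries P and received p from Priya (pp), so Amir is Pp; George is affected so carries P and received p from Priya (pp), so George is Pp; Ravi is affected so carries P and received p from Maria (pp), so Ravi is Pp; Elias is affected so carries P and received p from Kira (pp), so Elias is Pp.
Every other individual is either homozygous by phenotype or has at least one consistent homozygous assignment, so the count is 5.

5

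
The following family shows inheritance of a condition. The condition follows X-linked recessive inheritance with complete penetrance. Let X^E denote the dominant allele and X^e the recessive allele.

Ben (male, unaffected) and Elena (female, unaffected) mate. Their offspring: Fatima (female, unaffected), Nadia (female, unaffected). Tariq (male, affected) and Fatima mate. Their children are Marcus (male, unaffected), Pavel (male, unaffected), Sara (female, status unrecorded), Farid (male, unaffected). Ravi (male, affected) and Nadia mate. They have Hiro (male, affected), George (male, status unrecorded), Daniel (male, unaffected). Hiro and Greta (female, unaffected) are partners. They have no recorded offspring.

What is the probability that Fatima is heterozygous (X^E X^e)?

1/9

Ben is unaffected, so Ben is X^E Y.
Elena is unaffected so carries E and passed e to Nadia (X^E X^e, whose E came from Ben), so Elena is X^E X^e.
Their cross gives offspring ratios 1/2 X^E X^E : 1/2 X^E X^e. Conditioning on Fatima being unaffected, P(X^E X^e) = 1/2 / 1 = 1/2 before taking Fatima's own offspring into account.
Tariq is affected, so Tariq is X^e Y.
Now use Fatima's offspring. Probability of each recorded status — unaffected son Marcus: 1/2 if Fatima is X^E X^e, 1 if X^E X^E; unaffected son Pavel: 1/2 if Fatima is X^E X^e, 1 if X^E X^E; unaffected son Farid: 1/2 if Fatima is X^E X^e, 1 if X^E X^E. (Sara: equally likely either way, so uninformative.)
Bayes: P(X^E X^e) = 1/2·1/8 / (1/2·1/8 + 1/2·1) = 1/9.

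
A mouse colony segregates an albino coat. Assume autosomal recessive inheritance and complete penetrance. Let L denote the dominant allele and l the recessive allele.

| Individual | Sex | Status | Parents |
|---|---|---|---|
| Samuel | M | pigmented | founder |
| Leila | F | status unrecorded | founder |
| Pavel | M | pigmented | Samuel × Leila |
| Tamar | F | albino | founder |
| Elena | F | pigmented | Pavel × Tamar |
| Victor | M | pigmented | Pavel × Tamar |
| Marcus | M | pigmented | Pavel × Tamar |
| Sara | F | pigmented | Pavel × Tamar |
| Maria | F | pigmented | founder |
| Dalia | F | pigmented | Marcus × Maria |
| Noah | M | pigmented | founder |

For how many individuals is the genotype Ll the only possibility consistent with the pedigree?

4

Obligate heterozygotes: Elena is pigmented so carries L and received l from Tamar (ll), so Elena is Ll; Victor is pigmented so carries L and received l from Tamar (ll), so Victor is Ll; Marcus is pigmented so carries L and received l from Tamar (ll), so Marcus is Ll; Sara is pigmented so carries L and received l from Tamar (ll), so Sara is Ll.
Every other individual is either homozygous by phenotype or has at least one consistent homozygous assignment, so the count is 4.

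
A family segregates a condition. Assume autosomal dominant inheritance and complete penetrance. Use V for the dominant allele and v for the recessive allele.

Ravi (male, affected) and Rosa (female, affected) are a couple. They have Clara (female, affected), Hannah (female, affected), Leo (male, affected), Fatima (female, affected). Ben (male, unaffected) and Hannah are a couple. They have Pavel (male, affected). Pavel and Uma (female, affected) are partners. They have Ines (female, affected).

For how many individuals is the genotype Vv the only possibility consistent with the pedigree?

Obligate heterozygotes: Pavel is affected so carries V and received v from Ben (vv), so Pavel is Vv.
Every other individual is either homozygous by phenotype or has at least one consistent homozygous assignment, so the count is 1.

1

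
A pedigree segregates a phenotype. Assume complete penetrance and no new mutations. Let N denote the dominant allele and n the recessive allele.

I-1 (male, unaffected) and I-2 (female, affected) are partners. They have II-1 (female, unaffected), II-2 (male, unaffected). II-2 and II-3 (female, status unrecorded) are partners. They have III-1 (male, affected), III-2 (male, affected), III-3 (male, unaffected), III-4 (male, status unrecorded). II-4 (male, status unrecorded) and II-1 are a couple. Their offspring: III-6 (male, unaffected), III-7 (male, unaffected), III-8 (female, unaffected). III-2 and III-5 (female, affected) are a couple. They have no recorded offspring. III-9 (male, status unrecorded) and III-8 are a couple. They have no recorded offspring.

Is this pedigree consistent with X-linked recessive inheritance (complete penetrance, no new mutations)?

Under X-linked recessive, II-2 (unaffected, male) cannot arise from I-1 (unaffected) × I-2 (affected).

No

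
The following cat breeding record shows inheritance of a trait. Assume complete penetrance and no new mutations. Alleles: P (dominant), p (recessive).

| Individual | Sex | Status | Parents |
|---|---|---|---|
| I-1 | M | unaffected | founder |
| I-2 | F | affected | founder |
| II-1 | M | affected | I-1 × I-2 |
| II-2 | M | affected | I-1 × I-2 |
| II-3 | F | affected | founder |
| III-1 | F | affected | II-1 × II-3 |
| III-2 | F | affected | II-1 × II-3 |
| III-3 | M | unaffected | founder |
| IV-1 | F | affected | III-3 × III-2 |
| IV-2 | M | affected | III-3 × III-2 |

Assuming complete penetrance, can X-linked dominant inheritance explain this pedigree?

Yes

A consistent assignment under X-linked dominant exists: I-1 X^p Y, I-2 X^P X^P, II-1 X^P Y, II-2 X^P Y, II-3 X^P X^P, III-1 X^P X^P, III-2 X^P X^P, III-3 X^p Y, IV-1 X^P X^p, IV-2 X^P Y.
In this assignment every recorded phenotype matches its genotype and every non-founder's genotype is obtainable from its parents' genotypes, so the pedigree is consistent.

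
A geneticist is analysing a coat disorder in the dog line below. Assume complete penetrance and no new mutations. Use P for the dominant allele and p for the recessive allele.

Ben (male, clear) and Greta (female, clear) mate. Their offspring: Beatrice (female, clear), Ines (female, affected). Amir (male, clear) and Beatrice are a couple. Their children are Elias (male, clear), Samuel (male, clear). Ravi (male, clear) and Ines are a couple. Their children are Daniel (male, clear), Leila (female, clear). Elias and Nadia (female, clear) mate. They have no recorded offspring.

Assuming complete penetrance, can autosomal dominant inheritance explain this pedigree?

Under autosomal dominant, Ines (affected, female) cannot arise from Ben (clear) × Greta (clear).

No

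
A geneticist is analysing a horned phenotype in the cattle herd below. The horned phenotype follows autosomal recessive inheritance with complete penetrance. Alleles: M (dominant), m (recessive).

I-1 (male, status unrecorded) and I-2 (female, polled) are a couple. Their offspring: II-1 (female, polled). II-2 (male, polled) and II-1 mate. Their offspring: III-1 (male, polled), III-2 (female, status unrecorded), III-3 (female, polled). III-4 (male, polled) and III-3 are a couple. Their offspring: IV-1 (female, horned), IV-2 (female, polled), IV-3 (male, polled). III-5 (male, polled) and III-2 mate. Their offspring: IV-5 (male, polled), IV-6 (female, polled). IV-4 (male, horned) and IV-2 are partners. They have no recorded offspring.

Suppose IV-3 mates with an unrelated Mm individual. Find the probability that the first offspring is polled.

III-4 is polled so carries M and passed m to IV-1 (mm), so III-4 is Mm.
III-3 is polled so carries M and passed m to IV-1 (mm), so III-3 is Mm.
IV-3 is a polled offspring of III-4 (Mm) × III-3 (Mm), whose cross gives 1/4 MM : 1/2 Mm : 1/4 mm; conditioning on being polled, IV-3 is MM with probability 1/3, Mm with probability 2/3.
Summing over parental genotype combinations, P(offspring is polled) = 1/3·1 + 2/3·3/4 = 5/6.

5/6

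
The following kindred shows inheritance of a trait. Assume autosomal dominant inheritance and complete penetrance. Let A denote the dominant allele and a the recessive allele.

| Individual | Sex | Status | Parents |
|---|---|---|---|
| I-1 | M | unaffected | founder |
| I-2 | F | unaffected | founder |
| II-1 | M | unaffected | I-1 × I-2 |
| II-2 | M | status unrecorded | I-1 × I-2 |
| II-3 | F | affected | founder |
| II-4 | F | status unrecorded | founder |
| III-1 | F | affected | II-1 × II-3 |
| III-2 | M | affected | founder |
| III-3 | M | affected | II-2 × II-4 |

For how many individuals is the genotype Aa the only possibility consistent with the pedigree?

2

Obligate heterozygotes: III-1 is affected so carries A and received a from II-1 (aa), so III-1 is Aa; III-3 is affected so carries A and received a from II-2 (aa), so III-3 is Aa.
Every other individual is either homozygous by phenotype or has at least one consistent homozygous assignment, so the count is 2.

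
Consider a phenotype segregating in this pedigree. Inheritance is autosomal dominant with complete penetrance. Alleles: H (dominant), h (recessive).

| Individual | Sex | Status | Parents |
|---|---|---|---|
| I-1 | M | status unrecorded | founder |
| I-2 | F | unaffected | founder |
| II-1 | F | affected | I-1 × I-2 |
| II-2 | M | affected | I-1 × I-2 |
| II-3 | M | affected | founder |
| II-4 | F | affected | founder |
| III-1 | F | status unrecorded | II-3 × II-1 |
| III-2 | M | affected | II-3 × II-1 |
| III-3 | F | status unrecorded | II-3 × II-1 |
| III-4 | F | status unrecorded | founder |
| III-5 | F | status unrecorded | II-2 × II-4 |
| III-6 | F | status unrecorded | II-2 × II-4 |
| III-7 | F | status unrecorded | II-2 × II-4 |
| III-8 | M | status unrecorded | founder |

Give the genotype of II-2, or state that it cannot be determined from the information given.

Hh

From phenotype alone, II-2 is HH or Hh.
II-2 is affected so carries H and received h from I-2 (hh), so II-2 is Hh.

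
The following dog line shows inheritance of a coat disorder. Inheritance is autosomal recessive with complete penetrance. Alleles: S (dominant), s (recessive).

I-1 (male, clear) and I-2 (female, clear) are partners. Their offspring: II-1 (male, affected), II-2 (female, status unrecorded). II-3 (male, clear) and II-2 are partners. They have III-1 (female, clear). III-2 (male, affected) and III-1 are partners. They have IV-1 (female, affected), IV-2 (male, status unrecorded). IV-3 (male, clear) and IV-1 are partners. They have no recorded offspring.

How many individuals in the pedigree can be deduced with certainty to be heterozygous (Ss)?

Obligate heterozygotes: I-1 is clear so carries S and passed s to II-1 (ss), so I-1 is Ss; I-2 is clear so carries S and passed s to II-1 (ss), so I-2 is Ss; III-1 is clear so carries S and passed s to IV-1 (ss), so III-1 is Ss.
Every other individual is either homozygous by phenotype or has at least one consistent homozygous assignment, so the count is 3.

3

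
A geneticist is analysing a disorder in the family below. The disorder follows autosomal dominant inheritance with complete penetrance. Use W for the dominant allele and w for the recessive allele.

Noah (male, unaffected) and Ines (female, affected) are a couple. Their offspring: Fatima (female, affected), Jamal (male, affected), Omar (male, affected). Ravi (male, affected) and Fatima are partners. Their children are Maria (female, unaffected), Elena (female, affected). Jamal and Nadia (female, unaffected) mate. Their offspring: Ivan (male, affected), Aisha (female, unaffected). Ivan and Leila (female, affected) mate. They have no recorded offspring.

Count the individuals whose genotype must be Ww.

Obligate heterozygotes: Fatima is affected so carries W and received w from Noah (ww), so Fatima is Ww; Jamal is affected so carries W and received w from Noah (ww), so Jamal is Ww; Omar is affected so carries W and received w from Noah (ww), so Omar is Ww; Ravi is affected so carries W and passed w to Maria (ww), so Ravi is Ww; Ivan is affected so carries W and received w from Nadia (ww), so Ivan is Ww.
Every other individual is either homozygous by phenotype or has at least one consistent homozygous assignment, so the count is 5.

5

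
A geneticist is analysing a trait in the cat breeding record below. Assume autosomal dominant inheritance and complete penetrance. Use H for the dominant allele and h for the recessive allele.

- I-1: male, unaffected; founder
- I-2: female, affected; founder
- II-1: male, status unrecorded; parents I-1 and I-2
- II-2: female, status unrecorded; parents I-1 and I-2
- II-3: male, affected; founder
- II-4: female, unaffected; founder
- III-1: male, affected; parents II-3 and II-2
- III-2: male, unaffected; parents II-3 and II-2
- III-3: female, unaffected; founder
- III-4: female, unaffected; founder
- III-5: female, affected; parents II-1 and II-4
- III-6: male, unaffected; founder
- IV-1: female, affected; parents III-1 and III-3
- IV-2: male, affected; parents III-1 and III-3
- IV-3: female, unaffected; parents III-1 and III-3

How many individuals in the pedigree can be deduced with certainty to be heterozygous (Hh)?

Obligate heterozygotes: II-1 passed H to III-5 (Hh, whose h came from II-4) and received h from I-1 (hh), so II-1 is Hh; II-3 is affected so carries H and passed h to III-2 (hh), so II-3 is Hh; III-1 is affected so carries H and passed h to IV-3 (hh), so III-1 is Hh; III-5 is affected so carries H and received h from II-4 (hh), so III-5 is Hh; IV-1 is affected so carries H and received h from III-3 (hh), so IV-1 is Hh; IV-2 is affected so carries H and received h from III-3 (hh), so IV-2 is Hh.
Every other individual is either homozygous by phenotype or has at least one consistent homozygous assignment, so the count is 6.

6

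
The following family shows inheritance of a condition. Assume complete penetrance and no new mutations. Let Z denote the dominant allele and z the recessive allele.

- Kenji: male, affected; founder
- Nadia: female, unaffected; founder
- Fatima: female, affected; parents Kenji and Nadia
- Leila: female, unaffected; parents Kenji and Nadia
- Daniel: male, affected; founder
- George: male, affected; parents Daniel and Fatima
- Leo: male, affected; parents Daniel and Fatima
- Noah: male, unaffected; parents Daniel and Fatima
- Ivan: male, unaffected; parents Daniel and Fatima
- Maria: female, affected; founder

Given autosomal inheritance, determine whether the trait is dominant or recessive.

dominant

Daniel and Fatima are both affected yet have an unaffected child Noah. Under a recessive model two affected parents are homozygous and every child would be affected, so the trait cannot be recessive.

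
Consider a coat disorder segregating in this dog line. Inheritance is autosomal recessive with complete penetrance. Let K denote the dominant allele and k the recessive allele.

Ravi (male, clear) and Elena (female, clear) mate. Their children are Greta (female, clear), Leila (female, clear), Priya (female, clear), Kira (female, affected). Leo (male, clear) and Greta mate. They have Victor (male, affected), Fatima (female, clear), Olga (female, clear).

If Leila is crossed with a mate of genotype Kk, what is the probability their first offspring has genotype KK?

Ravi is clear so carries K and passed k to Kira (kk), so Ravi is Kk.
Elena is clear so carries K and passed k to Kira (kk), so Elena is Kk.
Leila is a clear offspring of Ravi (Kk) × Elena (Kk), whose cross gives 1/4 KK : 1/2 Kk : 1/4 kk; conditioning on being clear, Leila is KK with probability 1/3, Kk with probability 2/3.
Summing over parental genotype combinations, P(offspring has genotype KK) = 1/3·1/2 + 2/3·1/4 = 1/3.

1/3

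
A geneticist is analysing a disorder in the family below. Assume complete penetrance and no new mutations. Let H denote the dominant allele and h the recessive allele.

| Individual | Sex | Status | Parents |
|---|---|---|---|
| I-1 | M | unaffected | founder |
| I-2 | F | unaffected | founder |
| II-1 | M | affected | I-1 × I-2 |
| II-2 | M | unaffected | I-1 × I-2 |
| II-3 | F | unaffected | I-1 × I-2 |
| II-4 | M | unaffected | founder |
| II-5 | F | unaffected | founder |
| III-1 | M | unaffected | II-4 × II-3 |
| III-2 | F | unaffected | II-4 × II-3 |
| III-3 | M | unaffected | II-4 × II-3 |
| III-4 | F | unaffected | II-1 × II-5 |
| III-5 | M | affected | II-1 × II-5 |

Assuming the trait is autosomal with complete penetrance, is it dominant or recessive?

recessive

I-1 and I-2 are both unaffected yet have an affected child II-1. Under dominance, an affected child requires at least one affected parent, so the trait cannot be dominant.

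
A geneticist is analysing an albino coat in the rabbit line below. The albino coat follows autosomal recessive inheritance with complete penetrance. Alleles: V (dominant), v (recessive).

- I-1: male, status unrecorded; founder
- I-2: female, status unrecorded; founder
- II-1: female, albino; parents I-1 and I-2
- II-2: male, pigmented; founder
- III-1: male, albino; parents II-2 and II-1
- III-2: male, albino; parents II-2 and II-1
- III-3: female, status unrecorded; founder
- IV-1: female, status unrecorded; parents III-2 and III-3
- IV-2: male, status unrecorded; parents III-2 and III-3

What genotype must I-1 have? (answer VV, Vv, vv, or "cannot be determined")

cannot be determined

I-1's phenotype is unrecorded, and no parent or child forces a single allele at both positions; consistent genotype assignments exist with I-1 as Vv or vv.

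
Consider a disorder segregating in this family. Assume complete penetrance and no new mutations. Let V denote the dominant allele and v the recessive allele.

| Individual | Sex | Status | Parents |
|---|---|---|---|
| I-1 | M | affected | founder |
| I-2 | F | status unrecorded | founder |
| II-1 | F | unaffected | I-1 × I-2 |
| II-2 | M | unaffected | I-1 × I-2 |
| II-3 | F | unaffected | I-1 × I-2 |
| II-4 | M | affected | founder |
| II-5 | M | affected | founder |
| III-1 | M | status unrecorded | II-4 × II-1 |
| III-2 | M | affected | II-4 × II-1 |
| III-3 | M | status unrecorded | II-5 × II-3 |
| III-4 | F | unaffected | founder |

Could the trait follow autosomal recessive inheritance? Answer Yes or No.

Yes

A consistent assignment under autosomal recessive exists: I-1 vv, I-2 VV, II-1 Vv, II-2 Vv, II-3 Vv, II-4 vv, II-5 vv, III-1 Vv, III-2 vv, III-3 Vv, III-4 VV.
In this assignment every recorded phenotype matches its genotype and every non-founder's genotype is obtainable from its parents' genotypes, so the pedigree is consistent.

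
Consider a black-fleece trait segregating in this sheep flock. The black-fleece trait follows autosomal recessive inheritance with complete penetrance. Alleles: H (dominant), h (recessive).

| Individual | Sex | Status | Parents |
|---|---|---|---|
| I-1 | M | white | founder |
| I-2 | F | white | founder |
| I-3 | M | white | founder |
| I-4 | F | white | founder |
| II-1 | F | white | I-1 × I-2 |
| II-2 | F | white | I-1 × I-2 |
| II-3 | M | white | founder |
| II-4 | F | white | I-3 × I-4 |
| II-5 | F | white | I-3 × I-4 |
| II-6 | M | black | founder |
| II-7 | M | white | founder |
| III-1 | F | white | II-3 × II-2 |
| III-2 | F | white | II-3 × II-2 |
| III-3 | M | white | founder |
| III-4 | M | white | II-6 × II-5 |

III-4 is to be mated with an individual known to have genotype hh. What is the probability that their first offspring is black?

1/2

III-4 is white so carries H and received h from II-6 (hh), so III-4 is Hh.
The cross gives 1/2 Hh : 1/2 hh, so P(offspring is black) = 1/2.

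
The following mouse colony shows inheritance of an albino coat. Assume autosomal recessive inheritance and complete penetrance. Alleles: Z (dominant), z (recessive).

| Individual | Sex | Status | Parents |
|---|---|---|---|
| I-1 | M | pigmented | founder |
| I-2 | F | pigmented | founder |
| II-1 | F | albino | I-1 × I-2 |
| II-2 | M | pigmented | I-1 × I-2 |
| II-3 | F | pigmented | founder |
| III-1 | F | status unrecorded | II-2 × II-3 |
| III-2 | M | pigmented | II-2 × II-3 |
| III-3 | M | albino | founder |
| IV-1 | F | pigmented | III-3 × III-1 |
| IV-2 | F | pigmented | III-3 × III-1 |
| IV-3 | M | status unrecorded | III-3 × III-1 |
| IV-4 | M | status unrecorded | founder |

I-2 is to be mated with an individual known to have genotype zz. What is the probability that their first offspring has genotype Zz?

I-2 is pigmented so carries Z and passed z to II-1 (zz), so I-2 is Zz.
The cross gives 1/2 Zz : 1/2 zz, so P(offspring has genotype Zz) = 1/2.

1/2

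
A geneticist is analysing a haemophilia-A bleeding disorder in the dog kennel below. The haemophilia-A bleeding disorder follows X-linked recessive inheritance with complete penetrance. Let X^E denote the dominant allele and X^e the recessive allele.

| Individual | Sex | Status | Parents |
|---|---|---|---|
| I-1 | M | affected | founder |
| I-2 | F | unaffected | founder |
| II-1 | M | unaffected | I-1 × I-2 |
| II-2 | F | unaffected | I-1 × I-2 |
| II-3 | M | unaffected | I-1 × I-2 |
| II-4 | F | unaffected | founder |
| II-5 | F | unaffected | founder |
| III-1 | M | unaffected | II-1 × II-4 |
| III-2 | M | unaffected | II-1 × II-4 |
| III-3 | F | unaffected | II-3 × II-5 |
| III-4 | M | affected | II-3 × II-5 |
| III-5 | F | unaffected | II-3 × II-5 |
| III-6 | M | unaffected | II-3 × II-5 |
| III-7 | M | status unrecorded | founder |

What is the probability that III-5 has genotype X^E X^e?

1/2

II-3 is unaffected, so II-3 is X^E Y.
II-5 is unaffected so carries E and passed e to III-4 (X^e Y), so II-5 is X^E X^e.
Their cross gives offspring ratios 1/2 X^E X^E : 1/2 X^E X^e. Conditioning on III-5 being unaffected, P(X^E X^e) = 1/2 / 1 = 1/2.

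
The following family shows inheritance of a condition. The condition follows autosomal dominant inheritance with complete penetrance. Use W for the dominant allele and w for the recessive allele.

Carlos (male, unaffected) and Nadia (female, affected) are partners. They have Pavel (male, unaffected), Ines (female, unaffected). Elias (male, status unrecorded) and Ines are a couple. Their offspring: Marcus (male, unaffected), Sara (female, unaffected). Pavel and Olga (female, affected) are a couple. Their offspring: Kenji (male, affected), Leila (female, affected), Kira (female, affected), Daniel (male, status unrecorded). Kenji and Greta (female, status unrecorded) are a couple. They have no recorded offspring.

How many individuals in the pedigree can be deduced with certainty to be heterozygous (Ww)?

4

Obligate heterozygotes: Nadia is affected so carries W and passed w to Pavel (ww), so Nadia is Ww; Kenji is affected so carries W and received w from Pavel (ww), so Kenji is Ww; Leila is affected so carries W and received w from Pavel (ww), so Leila is Ww; Kira is affected so carries W and received w from Pavel (ww), so Kira is Ww.
Every other individual is either homozygous by phenotype or has at least one consistent homozygous assignment, so the count is 4.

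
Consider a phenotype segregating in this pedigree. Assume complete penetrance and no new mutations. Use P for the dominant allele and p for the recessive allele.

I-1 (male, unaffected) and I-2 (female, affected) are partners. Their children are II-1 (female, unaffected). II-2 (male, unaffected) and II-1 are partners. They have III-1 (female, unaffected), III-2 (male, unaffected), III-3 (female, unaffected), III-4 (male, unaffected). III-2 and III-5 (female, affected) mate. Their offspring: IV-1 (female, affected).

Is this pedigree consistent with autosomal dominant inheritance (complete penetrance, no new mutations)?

Yes

A consistent assignment under autosomal dominant exists: I-1 pp, I-2 Pp, II-1 pp, II-2 pp, III-1 pp, III-2 pp, III-3 pp, III-4 pp, III-5 PP, IV-1 Pp.
In this assignment every recorded phenotype matches its genotype and every non-founder's genotype is obtainable from its parents' genotypes, so the pedigree is consistent.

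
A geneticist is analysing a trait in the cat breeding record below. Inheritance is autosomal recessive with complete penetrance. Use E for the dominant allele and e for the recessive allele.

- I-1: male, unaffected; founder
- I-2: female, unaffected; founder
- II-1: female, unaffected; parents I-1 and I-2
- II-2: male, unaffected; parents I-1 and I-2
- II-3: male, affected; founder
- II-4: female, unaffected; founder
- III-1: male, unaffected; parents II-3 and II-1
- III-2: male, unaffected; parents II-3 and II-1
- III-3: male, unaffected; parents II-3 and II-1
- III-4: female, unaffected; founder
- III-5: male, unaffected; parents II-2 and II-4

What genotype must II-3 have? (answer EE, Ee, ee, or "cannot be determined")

ee

II-3 is affected, so II-3 is ee.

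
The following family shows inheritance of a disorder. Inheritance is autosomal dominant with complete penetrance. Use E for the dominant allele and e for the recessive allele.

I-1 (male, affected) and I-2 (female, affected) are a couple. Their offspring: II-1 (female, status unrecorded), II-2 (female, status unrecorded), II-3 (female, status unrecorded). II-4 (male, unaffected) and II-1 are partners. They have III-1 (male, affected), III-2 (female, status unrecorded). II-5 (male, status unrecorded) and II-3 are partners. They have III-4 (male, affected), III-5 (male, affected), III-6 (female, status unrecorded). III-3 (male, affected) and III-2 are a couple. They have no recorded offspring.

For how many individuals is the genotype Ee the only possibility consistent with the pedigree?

1

Obligate heterozygotes: III-1 is affected so carries E and received e from II-4 (ee), so III-1 is Ee.
Every other individual is either homozygous by phenotype or has at least one consistent homozygous assignment, so the count is 1.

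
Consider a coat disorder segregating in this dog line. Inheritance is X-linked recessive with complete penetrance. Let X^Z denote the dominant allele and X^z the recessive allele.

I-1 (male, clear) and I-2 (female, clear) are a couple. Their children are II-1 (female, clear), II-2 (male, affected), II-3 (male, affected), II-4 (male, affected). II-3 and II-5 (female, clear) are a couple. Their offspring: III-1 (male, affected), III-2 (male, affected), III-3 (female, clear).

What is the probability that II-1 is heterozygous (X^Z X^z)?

1/2

I-1 is clear, so I-1 is X^Z Y.
I-2 is clear so carries Z and passed z to II-2 (X^z Y), so I-2 is X^Z X^z.
Their cross gives offspring ratios 1/2 X^Z X^Z : 1/2 X^Z X^z. Conditioning on II-1 being clear, P(X^Z X^z) = 1/2 / 1 = 1/2.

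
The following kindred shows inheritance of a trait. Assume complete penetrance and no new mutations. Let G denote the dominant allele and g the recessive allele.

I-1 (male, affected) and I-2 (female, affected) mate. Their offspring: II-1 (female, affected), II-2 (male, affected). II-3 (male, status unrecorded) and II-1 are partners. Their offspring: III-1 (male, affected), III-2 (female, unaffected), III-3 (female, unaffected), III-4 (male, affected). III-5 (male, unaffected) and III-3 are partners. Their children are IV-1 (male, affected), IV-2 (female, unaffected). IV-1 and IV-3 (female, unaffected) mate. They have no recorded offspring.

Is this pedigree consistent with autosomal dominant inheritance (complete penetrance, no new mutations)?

Under autosomal dominant, IV-1 (affected, male) cannot arise from III-5 (unaffected) × III-3 (unaffected).

No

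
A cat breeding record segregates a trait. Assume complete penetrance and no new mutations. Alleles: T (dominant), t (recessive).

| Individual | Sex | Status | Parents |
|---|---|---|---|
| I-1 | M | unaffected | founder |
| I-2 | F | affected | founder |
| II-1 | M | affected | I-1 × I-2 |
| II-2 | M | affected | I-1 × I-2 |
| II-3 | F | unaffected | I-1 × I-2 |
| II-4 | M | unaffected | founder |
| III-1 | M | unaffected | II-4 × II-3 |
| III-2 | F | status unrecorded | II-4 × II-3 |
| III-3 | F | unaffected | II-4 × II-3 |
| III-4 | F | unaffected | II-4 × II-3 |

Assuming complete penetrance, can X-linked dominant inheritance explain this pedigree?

Yes

A consistent assignment under X-linked dominant exists: I-1 X^t Y, I-2 X^T X^t, II-1 X^T Y, II-2 X^T Y, II-3 X^t X^t, II-4 X^t Y, III-1 X^t Y, III-2 X^t X^t, III-3 X^t X^t, III-4 X^t X^t.
In this assignment every recorded phenotype matches its genotype and every non-founder's genotype is obtainable from its parents' genotypes, so the pedigree is consistent.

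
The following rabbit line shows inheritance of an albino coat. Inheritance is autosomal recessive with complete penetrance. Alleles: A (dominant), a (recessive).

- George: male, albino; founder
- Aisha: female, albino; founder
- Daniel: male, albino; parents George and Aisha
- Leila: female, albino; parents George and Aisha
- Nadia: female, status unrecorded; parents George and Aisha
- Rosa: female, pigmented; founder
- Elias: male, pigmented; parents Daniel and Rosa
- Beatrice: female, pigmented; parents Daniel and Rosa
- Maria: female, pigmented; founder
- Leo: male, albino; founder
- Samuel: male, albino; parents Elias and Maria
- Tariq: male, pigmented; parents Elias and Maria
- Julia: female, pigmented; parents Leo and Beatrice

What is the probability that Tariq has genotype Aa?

2/3

Elias is pigmented so carries A and received a from Daniel (aa), so Elias is Aa.
Maria is pigmented so carries A and passed a to Samuel (aa), so Maria is Aa.
Their cross gives offspring ratios 1/4 AA : 1/2 Aa : 1/4 aa. Conditioning on Tariq being pigmented, P(Aa) = 1/2 / 3/4 = 2/3.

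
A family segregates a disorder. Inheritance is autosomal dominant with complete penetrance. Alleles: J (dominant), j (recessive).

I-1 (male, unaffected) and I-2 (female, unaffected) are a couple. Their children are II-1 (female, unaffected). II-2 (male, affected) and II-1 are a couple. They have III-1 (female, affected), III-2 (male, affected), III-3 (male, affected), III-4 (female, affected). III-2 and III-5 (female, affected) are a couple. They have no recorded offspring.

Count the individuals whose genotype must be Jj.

Obligate heterozygotes: III-1 is affected so carries J and received j from II-1 (jj), so III-1 is Jj; III-2 is affected so carries J and received j from II-1 (jj), so III-2 is Jj; III-3 is affected so carries J and received j from II-1 (jj), so III-3 is Jj; III-4 is affected so carries J and received j from II-1 (jj), so III-4 is Jj.
Every other individual is either homozygous by phenotype or has at least one consistent homozygous assignment, so the count is 4.

4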